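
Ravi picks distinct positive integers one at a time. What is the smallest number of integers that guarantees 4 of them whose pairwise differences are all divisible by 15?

46

Integers whose pairwise differences are multiples of 15 are exactly those sharing a remainder mod 15. By the pigeonhole principle, the 15 residue classes mod 15 are the pigeonholes.
With 45 integers one could put 3 in each residue class and have no class reach 4.
The 46th integer pushes some class to 4, so 15·3 + 1 = 46.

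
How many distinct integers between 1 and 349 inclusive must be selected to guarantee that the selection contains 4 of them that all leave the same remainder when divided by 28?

By the pigeonhole principle, the 28 residue classes mod 28 are the pigeonholes.
With 84 integers one could put 3 in each residue class and have no class reach 4.
The 85th integer pushes some class to 4, so 28·3 + 1 = 85.

85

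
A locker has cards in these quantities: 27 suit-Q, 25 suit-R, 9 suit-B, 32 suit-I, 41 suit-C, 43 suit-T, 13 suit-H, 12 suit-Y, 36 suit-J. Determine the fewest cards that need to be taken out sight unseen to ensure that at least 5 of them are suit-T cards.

In the worst case for collecting suit-T cards, every non-suit-T card comes out first.
There are 27 + 25 + 9 + 32 + 41 + 13 + 12 + 36 = 195 non-suit-T cards altogether.
After those, each further card must be suit-T, so 195 + 5 = 200 draws guarantee 5 suit-T cards.

200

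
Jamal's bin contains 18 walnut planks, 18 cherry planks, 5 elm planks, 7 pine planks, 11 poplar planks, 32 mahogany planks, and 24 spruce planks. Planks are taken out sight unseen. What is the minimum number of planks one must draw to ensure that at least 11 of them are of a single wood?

By the pigeonhole principle, put each drawn plank into a box by wood. The largest draw with every box below 11 takes min(count, 10) from each wood; woods with fewer than 10 contribute all they have.
Σ min(cᵢ, 10) = 10 + 10 + 5 + 7 + 10 + 10 + 10 = 62.
Draw number 62 + 1 = 63 must push one box to 11.

63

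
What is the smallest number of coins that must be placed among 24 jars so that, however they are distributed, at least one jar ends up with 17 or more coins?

With 384 coins one could put exactly 16 in each of the 24 jars, and no jar would reach 17.
By the pigeonhole principle, one more coin must land in a jar that already has 16, giving it 17.
So 24 × 16 + 1 = 385 coins are required.

385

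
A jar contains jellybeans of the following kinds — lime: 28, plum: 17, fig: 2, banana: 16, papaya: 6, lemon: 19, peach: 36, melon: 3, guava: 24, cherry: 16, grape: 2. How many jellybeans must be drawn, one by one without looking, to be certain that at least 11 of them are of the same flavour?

84

An adversary could hand out at most 10 jellybeans per flavour (4 flavours run out sooner): 10 + 10 + 2 + 10 + 6 + 10 + 10 + 3 + 10 + 10 + 2 = 83 jellybeans and still no flavour has 11.
By pigeonhole, one more jellybean lands in a flavour already at 10, so 84 draws are enough and 83 are not.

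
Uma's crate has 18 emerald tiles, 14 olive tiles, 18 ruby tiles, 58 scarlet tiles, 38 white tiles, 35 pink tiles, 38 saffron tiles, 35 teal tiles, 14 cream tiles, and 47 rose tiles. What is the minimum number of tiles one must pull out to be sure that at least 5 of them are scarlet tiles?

In the worst case for collecting scarlet tiles, every non-scarlet tile comes out first.
There are 18 + 14 + 18 + 38 + 35 + 38 + 35 + 14 + 47 = 257 non-scarlet tiles altogether.
After those, each further tile must be scarlet, so 257 + 5 = 262 draws guarantee 5 scarlet tiles.

262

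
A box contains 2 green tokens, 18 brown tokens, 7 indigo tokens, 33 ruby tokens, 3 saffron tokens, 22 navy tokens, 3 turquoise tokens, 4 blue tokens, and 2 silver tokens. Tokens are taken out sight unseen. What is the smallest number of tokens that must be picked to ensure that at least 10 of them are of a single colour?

49

Pigeonhole: the 9 colours are the holes; the tokens drawn are the pigeons.
To avoid 10 of any one colour, the worst case takes at most 9 of each colour, or every token of a colour that has fewer than 9.
That gives 2 + 9 + 7 + 9 + 3 + 9 + 3 + 4 + 2 = 48 tokens with no colour reaching 10.
The next token forces some colour to 10, so 48 + 1 = 49.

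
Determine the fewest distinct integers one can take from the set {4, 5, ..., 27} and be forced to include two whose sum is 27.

15

Two chosen integers sum to 27 exactly when both halves of some pair {x, 27−x} with 4 ≤ x ≤ 27−x ≤ 23 are chosen — 10 such pairs.
The remaining 4 elements (those with no distinct partner in range) can never complete a 27-sum, so the worst case takes all of them and one from each pair: 4 + 10 = 14.
Pigeonhole: the 15th integer has to be the second member of some pair, so 14 + 1 = 15.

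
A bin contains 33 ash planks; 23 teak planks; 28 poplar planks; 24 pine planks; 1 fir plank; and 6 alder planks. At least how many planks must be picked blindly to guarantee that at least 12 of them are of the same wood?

52

The 6 woods are the holes; the planks drawn are the pigeons.
To avoid 12 of any one wood, the worst case takes at most 11 of each wood, or every plank of a wood that has fewer than 11.
That gives 11 + 11 + 11 + 11 + 1 + 6 = 51 planks with no wood reaching 12.
The next plank forces some wood to 12, so 51 + 1 = 52.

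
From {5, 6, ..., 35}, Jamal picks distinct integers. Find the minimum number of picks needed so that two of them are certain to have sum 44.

19

Group the elements by complementary pair {x, 44−x}: {9,35}, {10,34}, {11,33}, …, giving 13 two-element pairs, the single value 22 (it cannot pair with itself since the integers are distinct), and 4 integers whose partner 44−x falls outside [5,35].
By pigeonhole, treating each of those 18 groups as a pigeonhole, one can pick one integer per group — 18 integers — with no two summing to 44.
The 19th integer lands in an occupied pair, forcing a sum of 44.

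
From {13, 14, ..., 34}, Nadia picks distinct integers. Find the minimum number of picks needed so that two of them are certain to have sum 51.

14

Two chosen integers sum to 51 exactly when both halves of some pair {x, 51−x} with 17 ≤ x ≤ 51−x ≤ 34 are chosen — 9 such pairs.
The remaining 4 elements (those with no distinct partner in range) can never complete a 51-sum, so the worst case takes all of them and one from each pair: 4 + 9 = 13.
The 14th integer has to be the second member of some pair, so 13 + 1 = 14.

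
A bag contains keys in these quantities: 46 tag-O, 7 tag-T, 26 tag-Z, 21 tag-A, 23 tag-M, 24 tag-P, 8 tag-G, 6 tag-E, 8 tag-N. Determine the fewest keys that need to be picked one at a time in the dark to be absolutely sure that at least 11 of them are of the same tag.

80

Pigeonhole: put each drawn key into a box by tag. The largest draw with every box below 11 takes min(count, 10) from each tag; tags with fewer than 10 contribute all they have.
Σ min(cᵢ, 10) = 10 + 7 + 10 + 10 + 10 + 10 + 8 + 6 + 8 = 79.
Draw number 79 + 1 = 80 must push one box to 11.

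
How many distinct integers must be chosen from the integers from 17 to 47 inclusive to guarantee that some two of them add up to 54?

22

Two chosen integers sum to 54 exactly when both halves of some pair {x, 54−x} with 17 ≤ x ≤ 54−x ≤ 37 are chosen — 10 such pairs.
The remaining 11 elements (those with no distinct partner in range) can never complete a 54-sum, so the worst case takes all of them and one from each pair: 11 + 10 = 21.
By pigeonhole, the 22nd integer has to be the second member of some pair, so 21 + 1 = 22.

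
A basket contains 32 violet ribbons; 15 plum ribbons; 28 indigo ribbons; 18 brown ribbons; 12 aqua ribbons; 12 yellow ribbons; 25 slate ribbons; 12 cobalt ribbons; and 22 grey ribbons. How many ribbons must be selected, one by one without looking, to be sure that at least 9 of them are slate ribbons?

In the worst case for collecting slate ribbons, every non-slate ribbon comes out first.
There are 32 + 15 + 28 + 18 + 12 + 12 + 12 + 22 = 151 non-slate ribbons altogether.
After those, each further ribbon must be slate, so 151 + 9 = 160 draws guarantee 9 slate ribbons.

160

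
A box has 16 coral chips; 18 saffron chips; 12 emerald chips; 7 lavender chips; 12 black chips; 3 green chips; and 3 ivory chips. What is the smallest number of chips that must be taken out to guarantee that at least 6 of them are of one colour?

The 7 colours are the holes; the chips drawn are the pigeons.
To avoid 6 of any one colour, the worst case takes at most 5 of each colour, or every chip of a colour that has fewer than 5.
That gives 5 + 5 + 5 + 5 + 5 + 3 + 3 = 31 chips with no colour reaching 6.
The next chip forces some colour to 6, so 31 + 1 = 32.

32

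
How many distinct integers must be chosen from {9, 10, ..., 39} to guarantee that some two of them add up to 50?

18

Two chosen integers sum to 50 exactly when both halves of some pair {x, 50−x} with 11 ≤ x ≤ 50−x ≤ 39 are chosen — 14 such pairs.
The remaining 3 elements (those with no distinct partner in range) can never complete a 50-sum, so the worst case takes all of them and one from each pair: 3 + 14 = 17.
By the pigeonhole principle, the 18th integer has to be the second member of some pair, so 17 + 1 = 18.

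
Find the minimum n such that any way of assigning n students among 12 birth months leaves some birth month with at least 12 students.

With 132 students one could put exactly 11 in each of the 12 birth months, and no birth month would reach 12.
One more student must land in a birth month that already has 11, giving it 12.
So 12 × 11 + 1 = 133 students are required.

133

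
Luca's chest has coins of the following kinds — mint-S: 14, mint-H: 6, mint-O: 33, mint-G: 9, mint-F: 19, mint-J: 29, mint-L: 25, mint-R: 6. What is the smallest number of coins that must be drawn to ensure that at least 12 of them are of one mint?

By pigeonhole, the 8 mints are the holes; the coins drawn are the pigeons.
To avoid 12 of any one mint, the worst case takes at most 11 of each mint, or every coin of a mint that has fewer than 11.
That gives 11 + 6 + 11 + 9 + 11 + 11 + 11 + 6 = 76 coins with no mint reaching 12.
The next coin forces some mint to 12, so 76 + 1 = 77.

77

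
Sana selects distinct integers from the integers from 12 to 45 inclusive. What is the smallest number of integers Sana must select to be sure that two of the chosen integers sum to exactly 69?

24

A set avoiding the sum 69 can contain at most one of each pair {x, 69−x}, plus the 12 elements whose complement lies outside the range.
The integers 12, …, 34 (23 of them) are such a set: any two sum to at least 12+13 = 25 and at most 33+34 = 67 < 69.
By pigeonhole, any 24th integer completes one of the 11 pairs, so 24 choices force a sum of 69.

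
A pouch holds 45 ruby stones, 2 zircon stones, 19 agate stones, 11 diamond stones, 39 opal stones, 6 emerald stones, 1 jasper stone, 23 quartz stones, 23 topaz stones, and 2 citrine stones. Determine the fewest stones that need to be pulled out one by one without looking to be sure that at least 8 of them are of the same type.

54

An adversary could hand out at most 7 stones per type (4 types run out sooner): 7 + 2 + 7 + 7 + 7 + 6 + 1 + 7 + 7 + 2 = 53 stones and still no type has 8.
Pigeonhole: one more stone lands in a type already at 7, so 54 draws are enough and 53 are not.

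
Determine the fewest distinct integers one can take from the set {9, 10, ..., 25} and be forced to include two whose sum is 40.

Two chosen integers sum to 40 exactly when both halves of some pair {x, 40−x} with 15 ≤ x ≤ 40−x ≤ 25 are chosen — 5 such pairs.
The remaining 7 elements (those with no distinct partner in range) can never complete a 40-sum, so the worst case takes all of them and one from each pair: 7 + 5 = 12.
By the pigeonhole principle, the 13th integer has to be the second member of some pair, so 12 + 1 = 13.

13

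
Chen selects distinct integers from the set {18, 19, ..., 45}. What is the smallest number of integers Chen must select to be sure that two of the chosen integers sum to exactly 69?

18

Two chosen integers sum to 69 exactly when both halves of some pair {x, 69−x} with 24 ≤ x ≤ 69−x ≤ 45 are chosen — 11 such pairs.
The remaining 6 elements (those with no distinct partner in range) can never complete a 69-sum, so the worst case takes all of them and one from each pair: 6 + 11 = 17.
The 18th integer has to be the second member of some pair, so 17 + 1 = 18.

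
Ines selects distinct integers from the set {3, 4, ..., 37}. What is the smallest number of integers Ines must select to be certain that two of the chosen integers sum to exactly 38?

20

Two chosen integers sum to 38 exactly when both halves of some pair {x, 38−x} with 3 ≤ x ≤ 38−x ≤ 35 are chosen — 16 such pairs.
The remaining 3 elements (those with no distinct partner in range) can never complete a 38-sum, so the worst case takes all of them and one from each pair: 3 + 16 = 19.
By the pigeonhole principle, the 20th integer has to be the second member of some pair, so 19 + 1 = 20.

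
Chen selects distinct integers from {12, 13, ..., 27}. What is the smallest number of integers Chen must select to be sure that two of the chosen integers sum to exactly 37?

10

Group the elements by complementary pair {x, 37−x}: {12,25}, {13,24}, {14,23}, …, giving 7 two-element pairs and 2 integers whose partner 37−x falls outside [12,27].
Treating each of those 9 groups as a pigeonhole, one can pick one integer per group — 9 integers — with no two summing to 37.
The 10th integer lands in an occupied pair, forcing a sum of 37.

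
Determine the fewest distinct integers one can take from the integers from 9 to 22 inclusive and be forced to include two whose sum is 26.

11

A set avoiding the sum 26 can contain at most one of each pair {x, 26−x}, plus the 6 elements whose complement lies outside the range or equal to its own complement.
The integers 13, …, 22 (10 of them) are such a set: any two sum to at least 13+14 = 27 > 26.
By the pigeonhole principle, any 11th integer completes one of the 4 pairs, so 11 choices force a sum of 26.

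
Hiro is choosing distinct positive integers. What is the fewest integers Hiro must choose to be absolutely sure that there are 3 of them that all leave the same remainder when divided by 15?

31

By pigeonhole, the 15 residue classes mod 15 are the pigeonholes.
With 30 integers one could put 2 in each residue class and have no class reach 3.
The 31st integer pushes some class to 3, so 15·2 + 1 = 31.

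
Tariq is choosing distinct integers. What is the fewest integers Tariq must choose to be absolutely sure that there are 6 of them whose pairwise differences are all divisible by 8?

41

Integers whose pairwise differences are multiples of 8 are exactly those sharing a remainder mod 8. By pigeonhole, the 8 residue classes mod 8 are the pigeonholes.
With 40 integers one could put 5 in each residue class and have no class reach 6.
The 41st integer pushes some class to 6, so 8·5 + 1 = 41.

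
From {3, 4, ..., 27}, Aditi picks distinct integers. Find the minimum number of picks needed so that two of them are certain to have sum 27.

Group the elements by complementary pair {x, 27−x}: {3,24}, {4,23}, {5,22}, …, giving 11 two-element pairs and 3 integers whose partner 27−x falls outside [3,27].
By the pigeonhole principle, treating each of those 14 groups as a pigeonhole, one can pick one integer per group — 14 integers — with no two summing to 27.
The 15th integer lands in an occupied pair, forcing a sum of 27.

15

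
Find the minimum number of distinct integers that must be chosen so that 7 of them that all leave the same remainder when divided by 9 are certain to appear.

55

The 9 residue classes mod 9 are the pigeonholes.
With 54 integers one could put 6 in each residue class and have no class reach 7.
The 55th integer pushes some class to 7, so 9·6 + 1 = 55.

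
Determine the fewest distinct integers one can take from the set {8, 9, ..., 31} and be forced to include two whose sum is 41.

Two chosen integers sum to 41 exactly when both halves of some pair {x, 41−x} with 10 ≤ x ≤ 41−x ≤ 31 are chosen — 11 such pairs.
The remaining 2 elements (those with no distinct partner in range) can never complete a 41-sum, so the worst case takes all of them and one from each pair: 2 + 11 = 13.
By the pigeonhole principle, the 14th integer has to be the second member of some pair, so 13 + 1 = 14.

14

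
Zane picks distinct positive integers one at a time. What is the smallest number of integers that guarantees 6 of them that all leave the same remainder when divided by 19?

Pigeonhole: the 19 residue classes mod 19 are the pigeonholes.
With 95 integers one could put 5 in each residue class and have no class reach 6.
The 96th integer pushes some class to 6, so 19·5 + 1 = 96.

96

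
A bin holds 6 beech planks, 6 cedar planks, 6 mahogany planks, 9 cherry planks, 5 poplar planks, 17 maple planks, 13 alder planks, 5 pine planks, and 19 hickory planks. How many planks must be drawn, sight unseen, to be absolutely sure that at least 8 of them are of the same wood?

57

By the pigeonhole principle, put each drawn plank into a box by wood. The largest draw with every box below 8 takes min(count, 7) from each wood; woods with fewer than 7 contribute all they have.
Σ min(cᵢ, 7) = 6 + 6 + 6 + 7 + 5 + 7 + 7 + 5 + 7 = 56.
Draw number 56 + 1 = 57 must push one box to 8.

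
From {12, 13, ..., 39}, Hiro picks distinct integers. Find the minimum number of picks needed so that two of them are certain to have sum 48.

Two chosen integers sum to 48 exactly when both halves of some pair {x, 48−x} with 12 ≤ x ≤ 48−x ≤ 36 are chosen — 12 such pairs.
The remaining 4 elements (those with no distinct partner in range) can never complete a 48-sum, so the worst case takes all of them and one from each pair: 4 + 12 = 16.
By the pigeonhole principle, the 17th integer has to be the second member of some pair, so 16 + 1 = 17.

17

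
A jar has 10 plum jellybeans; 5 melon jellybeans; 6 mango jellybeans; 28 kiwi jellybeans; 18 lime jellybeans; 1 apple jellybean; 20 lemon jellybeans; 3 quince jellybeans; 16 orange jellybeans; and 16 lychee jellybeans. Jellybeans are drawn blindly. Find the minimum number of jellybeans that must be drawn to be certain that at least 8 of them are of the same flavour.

58

The 10 flavours are the holes; the jellybeans drawn are the pigeons.
To avoid 8 of any one flavour, the worst case takes at most 7 of each flavour, or every jellybean of a flavour that has fewer than 7.
That gives 7 + 5 + 6 + 7 + 7 + 1 + 7 + 3 + 7 + 7 = 57 jellybeans with no flavour reaching 8.
The next jellybean forces some flavour to 8, so 57 + 1 = 58.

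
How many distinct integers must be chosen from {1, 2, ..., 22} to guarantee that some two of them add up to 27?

14

A set avoiding the sum 27 can contain at most one of each pair {x, 27−x}, plus the 4 elements whose complement lies outside the range.
The integers 1, …, 13 (13 of them) are such a set: any two sum to at least 1+2 = 3 and at most 12+13 = 25 < 27.
Pigeonhole: any 14th integer completes one of the 9 pairs, so 14 choices force a sum of 27.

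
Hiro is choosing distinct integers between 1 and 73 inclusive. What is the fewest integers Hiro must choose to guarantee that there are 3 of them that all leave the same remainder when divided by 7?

Pigeonhole: the 7 residue classes mod 7 are the pigeonholes.
With 14 integers one could put 2 in each residue class and have no class reach 3.
The 15th integer pushes some class to 3, so 7·2 + 1 = 15.

15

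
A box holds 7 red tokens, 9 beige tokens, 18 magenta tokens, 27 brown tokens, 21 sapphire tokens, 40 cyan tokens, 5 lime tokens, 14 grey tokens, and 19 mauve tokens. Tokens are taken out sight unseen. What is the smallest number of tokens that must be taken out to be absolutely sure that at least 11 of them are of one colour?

82

Pigeonhole: put each drawn token into a box by colour. The largest draw with every box below 11 takes min(count, 10) from each colour; colours with fewer than 10 contribute all they have.
Σ min(cᵢ, 10) = 7 + 9 + 10 + 10 + 10 + 10 + 5 + 10 + 10 = 81.
Draw number 81 + 1 = 82 must push one box to 11.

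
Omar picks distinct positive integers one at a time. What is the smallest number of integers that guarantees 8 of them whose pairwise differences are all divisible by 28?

Integers whose pairwise differences are multiples of 28 are exactly those sharing a remainder mod 28. By pigeonhole, the 28 residue classes mod 28 are the pigeonholes.
With 196 integers one could put 7 in each residue class and have no class reach 8.
The 197th integer pushes some class to 8, so 28·7 + 1 = 197.

197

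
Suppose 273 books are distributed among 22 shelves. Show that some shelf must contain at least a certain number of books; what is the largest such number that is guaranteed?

13

The 22 shelves are the holes and the 273 books are the pigeons.
If every shelf held at most 12 books, the total would be at most 22 × 12 = 264, which is less than 273.
So some shelf holds at least ⌈273/22⌉ = 13 books.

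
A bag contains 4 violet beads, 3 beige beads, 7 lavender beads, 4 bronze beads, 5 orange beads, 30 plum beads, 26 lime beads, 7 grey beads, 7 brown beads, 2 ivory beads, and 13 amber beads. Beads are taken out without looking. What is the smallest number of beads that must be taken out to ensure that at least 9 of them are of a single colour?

The 11 colours are the holes; the beads drawn are the pigeons.
To avoid 9 of any one colour, the worst case takes at most 8 of each colour, or every bead of a colour that has fewer than 8.
That gives 4 + 3 + 7 + 4 + 5 + 8 + 8 + 7 + 7 + 2 + 8 = 63 beads with no colour reaching 9.
The next bead forces some colour to 9, so 63 + 1 = 64.

64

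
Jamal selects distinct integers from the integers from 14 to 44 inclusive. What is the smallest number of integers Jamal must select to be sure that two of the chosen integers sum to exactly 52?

Group the elements by complementary pair {x, 52−x}: {14,38}, {15,37}, {16,36}, …, giving 12 two-element pairs, the single value 26 (it cannot pair with itself since the integers are distinct), and 6 integers whose partner 52−x falls outside [14,44].
By pigeonhole, treating each of those 19 groups as a pigeonhole, one can pick one integer per group — 19 integers — with no two summing to 52.
The 20th integer lands in an occupied pair, forcing a sum of 52.

20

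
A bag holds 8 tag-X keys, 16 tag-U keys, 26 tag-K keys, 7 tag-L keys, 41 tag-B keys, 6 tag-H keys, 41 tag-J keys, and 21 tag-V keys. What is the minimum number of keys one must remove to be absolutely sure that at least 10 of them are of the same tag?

Pigeonhole: put each drawn key into a box by tag. The largest draw with every box below 10 takes min(count, 9) from each tag; tags with fewer than 9 contribute all they have.
Σ min(cᵢ, 9) = 8 + 9 + 9 + 7 + 9 + 6 + 9 + 9 = 66.
Draw number 66 + 1 = 67 must push one box to 10.

67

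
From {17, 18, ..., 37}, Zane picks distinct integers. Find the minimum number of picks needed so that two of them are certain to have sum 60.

Group the elements by complementary pair {x, 60−x}: {23,37}, {24,36}, {25,35}, …, giving 7 two-element pairs, the single value 30 (it cannot pair with itself since the integers are distinct), and 6 integers whose partner 60−x falls outside [17,37].
Pigeonhole: treating each of those 14 groups as a pigeonhole, one can pick one integer per group — 14 integers — with no two summing to 60.
The 15th integer lands in an occupied pair, forcing a sum of 60.

15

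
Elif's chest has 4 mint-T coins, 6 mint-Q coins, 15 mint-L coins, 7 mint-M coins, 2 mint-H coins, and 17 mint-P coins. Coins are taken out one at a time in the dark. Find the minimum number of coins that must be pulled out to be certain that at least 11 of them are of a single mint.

40

An adversary could hand out at most 10 coins per mint (4 mints run out sooner): 4 + 6 + 10 + 7 + 2 + 10 = 39 coins and still no mint has 11.
Pigeonhole: one more coin lands in a mint already at 10, so 40 draws are enough and 39 are not.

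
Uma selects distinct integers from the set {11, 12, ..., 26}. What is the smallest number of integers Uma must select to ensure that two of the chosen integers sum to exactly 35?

A set avoiding the sum 35 can contain at most one of each pair {x, 35−x}, plus the 2 elements whose complement lies outside the range.
The integers 18, …, 26 (9 of them) are such a set: any two sum to at least 18+19 = 37 > 35.
Pigeonhole: any 10th integer completes one of the 7 pairs, so 10 choices force a sum of 35.

10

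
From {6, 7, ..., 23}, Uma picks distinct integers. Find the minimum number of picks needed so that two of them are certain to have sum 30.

11

A set avoiding the sum 30 can contain at most one of each pair {x, 30−x}, plus the 2 elements whose complement lies outside the range or equal to its own complement.
The integers 6, …, 15 (10 of them) are such a set: any two sum to at least 6+7 = 13 and at most 14+15 = 29 < 30.
Any 11th integer completes one of the 8 pairs, so 11 choices force a sum of 30.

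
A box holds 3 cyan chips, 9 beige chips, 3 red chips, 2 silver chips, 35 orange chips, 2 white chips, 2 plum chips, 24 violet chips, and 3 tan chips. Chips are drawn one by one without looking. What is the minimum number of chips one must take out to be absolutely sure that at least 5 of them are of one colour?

28

An adversary could hand out at most 4 chips per colour (6 colours run out sooner): 3 + 4 + 3 + 2 + 4 + 2 + 2 + 4 + 3 = 27 chips and still no colour has 5.
One more chip lands in a colour already at 4, so 28 draws are enough and 27 are not.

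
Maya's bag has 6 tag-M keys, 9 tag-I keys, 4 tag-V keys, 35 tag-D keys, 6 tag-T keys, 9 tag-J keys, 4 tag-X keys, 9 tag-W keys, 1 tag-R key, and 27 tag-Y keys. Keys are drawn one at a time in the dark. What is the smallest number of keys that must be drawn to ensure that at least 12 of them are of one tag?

By pigeonhole, the 10 tags are the holes; the keys drawn are the pigeons.
To avoid 12 of any one tag, the worst case takes at most 11 of each tag, or every key of a tag that has fewer than 11.
That gives 6 + 9 + 4 + 11 + 6 + 9 + 4 + 9 + 1 + 11 = 70 keys with no tag reaching 12.
The next key forces some tag to 12, so 70 + 1 = 71.

71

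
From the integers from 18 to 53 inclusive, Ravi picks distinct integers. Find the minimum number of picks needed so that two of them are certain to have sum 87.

Group the elements by complementary pair {x, 87−x}: {34,53}, {35,52}, {36,51}, …, giving 10 two-element pairs and 16 integers whose partner 87−x falls outside [18,53].
Pigeonhole: treating each of those 26 groups as a pigeonhole, one can pick one integer per group — 26 integers — with no two summing to 87.
The 27th integer lands in an occupied pair, forcing a sum of 87.

27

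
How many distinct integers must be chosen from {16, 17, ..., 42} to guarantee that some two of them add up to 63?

Two chosen integers sum to 63 exactly when both halves of some pair {x, 63−x} with 21 ≤ x ≤ 63−x ≤ 42 are chosen — 11 such pairs.
The remaining 5 elements (those with no distinct partner in range) can never complete a 63-sum, so the worst case takes all of them and one from each pair: 5 + 11 = 16.
By pigeonhole, the 17th integer has to be the second member of some pair, so 16 + 1 = 17.

17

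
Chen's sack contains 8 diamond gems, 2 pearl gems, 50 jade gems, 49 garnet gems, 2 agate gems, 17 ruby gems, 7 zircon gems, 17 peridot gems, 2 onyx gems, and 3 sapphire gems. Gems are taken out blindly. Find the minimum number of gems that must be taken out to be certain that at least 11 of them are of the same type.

By the pigeonhole principle, put each drawn gem into a box by type. The largest draw with every box below 11 takes min(count, 10) from each type; types with fewer than 10 contribute all they have.
Σ min(cᵢ, 10) = 8 + 2 + 10 + 10 + 2 + 10 + 7 + 10 + 2 + 3 = 64.
Draw number 64 + 1 = 65 must push one box to 11.

65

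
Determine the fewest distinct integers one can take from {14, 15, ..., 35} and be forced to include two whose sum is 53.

Group the elements by complementary pair {x, 53−x}: {18,35}, {19,34}, {20,33}, …, giving 9 two-element pairs and 4 integers whose partner 53−x falls outside [14,35].
By the pigeonhole principle, treating each of those 13 groups as a pigeonhole, one can pick one integer per group — 13 integers — with no two summing to 53.
The 14th integer lands in an occupied pair, forcing a sum of 53.

14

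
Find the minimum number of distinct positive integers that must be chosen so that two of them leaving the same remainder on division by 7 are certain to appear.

8

Pigeonhole: the 7 residue classes mod 7 are the pigeonholes.
With 7 integers one could put 1 in each residue class and have no class reach 2.
The 8th integer pushes some class to 2, so 7·1 + 1 = 8.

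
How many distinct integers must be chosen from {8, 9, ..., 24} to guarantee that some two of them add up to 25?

13

Two chosen integers sum to 25 exactly when both halves of some pair {x, 25−x} with 8 ≤ x ≤ 25−x ≤ 17 are chosen — 5 such pairs.
The remaining 7 elements (those with no distinct partner in range) can never complete a 25-sum, so the worst case takes all of them and one from each pair: 7 + 5 = 12.
The 13th integer has to be the second member of some pair, so 12 + 1 = 13.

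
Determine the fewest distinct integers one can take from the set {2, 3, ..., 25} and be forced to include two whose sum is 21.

16

A set avoiding the sum 21 can contain at most one of each pair {x, 21−x}, plus the 6 elements whose complement lies outside the range.
The integers 11, …, 25 (15 of them) are such a set: any two sum to at least 11+12 = 23 > 21.
By the pigeonhole principle, any 16th integer completes one of the 9 pairs, so 16 choices force a sum of 21.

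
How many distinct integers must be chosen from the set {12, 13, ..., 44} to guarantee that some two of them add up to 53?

Group the elements by complementary pair {x, 53−x}: {12,41}, {13,40}, {14,39}, …, giving 15 two-element pairs and 3 integers whose partner 53−x falls outside [12,44].
Treating each of those 18 groups as a pigeonhole, one can pick one integer per group — 18 integers — with no two summing to 53.
The 19th integer lands in an occupied pair, forcing a sum of 53.

19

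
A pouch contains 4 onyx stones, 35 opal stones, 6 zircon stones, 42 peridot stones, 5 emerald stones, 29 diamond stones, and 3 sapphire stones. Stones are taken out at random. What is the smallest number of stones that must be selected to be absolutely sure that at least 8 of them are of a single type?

40

An adversary could hand out at most 7 stones per type (4 types run out sooner): 4 + 7 + 6 + 7 + 5 + 7 + 3 = 39 stones and still no type has 8.
One more stone lands in a type already at 7, so 40 draws are enough and 39 are not.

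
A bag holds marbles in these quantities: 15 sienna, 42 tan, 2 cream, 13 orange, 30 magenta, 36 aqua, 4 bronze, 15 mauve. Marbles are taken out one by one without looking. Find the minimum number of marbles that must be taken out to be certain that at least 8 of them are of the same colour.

49

By the pigeonhole principle, the 8 colours are the holes; the marbles drawn are the pigeons.
To avoid 8 of any one colour, the worst case takes at most 7 of each colour, or every marble of a colour that has fewer than 7.
That gives 7 + 7 + 2 + 7 + 7 + 7 + 4 + 7 = 48 marbles with no colour reaching 8.
The next marble forces some colour to 8, so 48 + 1 = 49.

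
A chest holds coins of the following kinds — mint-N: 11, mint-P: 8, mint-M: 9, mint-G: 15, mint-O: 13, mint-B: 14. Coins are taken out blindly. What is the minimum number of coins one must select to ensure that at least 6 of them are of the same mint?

31

An adversary could hand out at most 5 coins per mint: 5 + 5 + 5 + 5 + 5 + 5 = 30 coins and still no mint has 6.
Pigeonhole: one more coin lands in a mint already at 5, so 31 draws are enough and 30 are not.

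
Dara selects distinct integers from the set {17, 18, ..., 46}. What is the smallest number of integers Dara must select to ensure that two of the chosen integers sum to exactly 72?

21

A set avoiding the sum 72 can contain at most one of each pair {x, 72−x}, plus the 10 elements whose complement lies outside the range or equal to its own complement.
The integers 17, …, 36 (20 of them) are such a set: any two sum to at least 17+18 = 35 and at most 35+36 = 71 < 72.
Any 21st integer completes one of the 10 pairs, so 21 choices force a sum of 72.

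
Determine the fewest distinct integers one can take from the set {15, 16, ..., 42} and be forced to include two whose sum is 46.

21

Two chosen integers sum to 46 exactly when both halves of some pair {x, 46−x} with 15 ≤ x ≤ 46−x ≤ 31 are chosen — 8 such pairs.
The remaining 12 elements (those with no distinct partner in range) can never complete a 46-sum, so the worst case takes all of them and one from each pair: 12 + 8 = 20.
By pigeonhole, the 21st integer has to be the second member of some pair, so 20 + 1 = 21.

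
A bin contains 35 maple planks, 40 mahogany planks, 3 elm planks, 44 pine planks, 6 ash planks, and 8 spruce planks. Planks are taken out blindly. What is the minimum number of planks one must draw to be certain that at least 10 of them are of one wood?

The 6 woods are the holes; the planks drawn are the pigeons.
To avoid 10 of any one wood, the worst case takes at most 9 of each wood, or every plank of a wood that has fewer than 9.
That gives 9 + 9 + 3 + 9 + 6 + 8 = 44 planks with no wood reaching 10.
The next plank forces some wood to 10, so 44 + 1 = 45.

45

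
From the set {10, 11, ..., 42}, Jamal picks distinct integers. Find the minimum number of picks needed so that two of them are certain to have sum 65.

24

A set avoiding the sum 65 can contain at most one of each pair {x, 65−x}, plus the 13 elements whose complement lies outside the range.
The integers 10, …, 32 (23 of them) are such a set: any two sum to at least 10+11 = 21 and at most 31+32 = 63 < 65.
Any 24th integer completes one of the 10 pairs, so 24 choices force a sum of 65.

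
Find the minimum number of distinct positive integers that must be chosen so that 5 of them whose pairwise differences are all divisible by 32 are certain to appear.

129

Integers whose pairwise differences are multiples of 32 are exactly those sharing a remainder mod 32. Pigeonhole: the 32 residue classes mod 32 are the pigeonholes.
With 128 integers one could put 4 in each residue class and have no class reach 5.
The 129th integer pushes some class to 5, so 32·4 + 1 = 129.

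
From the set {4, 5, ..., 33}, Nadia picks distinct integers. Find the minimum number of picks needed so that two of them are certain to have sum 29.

Group the elements by complementary pair {x, 29−x}: {4,25}, {5,24}, {6,23}, …, giving 11 two-element pairs and 8 integers whose partner 29−x falls outside [4,33].
By the pigeonhole principle, treating each of those 19 groups as a pigeonhole, one can pick one integer per group — 19 integers — with no two summing to 29.
The 20th integer lands in an occupied pair, forcing a sum of 29.

20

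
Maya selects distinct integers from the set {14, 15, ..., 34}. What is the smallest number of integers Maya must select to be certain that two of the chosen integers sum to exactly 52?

Two chosen integers sum to 52 exactly when both halves of some pair {x, 52−x} with 18 ≤ x ≤ 52−x ≤ 34 are chosen — 8 such pairs.
The remaining 5 elements (those with no distinct partner in range) can never complete a 52-sum, so the worst case takes all of them and one from each pair: 5 + 8 = 13.
By pigeonhole, the 14th integer has to be the second member of some pair, so 13 + 1 = 14.

14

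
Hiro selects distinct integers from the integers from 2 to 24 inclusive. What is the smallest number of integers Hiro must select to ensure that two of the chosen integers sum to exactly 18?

Two chosen integers sum to 18 exactly when both halves of some pair {x, 18−x} with 2 ≤ x ≤ 18−x ≤ 16 are chosen — 7 such pairs.
The remaining 9 elements (those with no distinct partner in range) can never complete a 18-sum, so the worst case takes all of them and one from each pair: 9 + 7 = 16.
The 17th integer has to be the second member of some pair, so 16 + 1 = 17.

17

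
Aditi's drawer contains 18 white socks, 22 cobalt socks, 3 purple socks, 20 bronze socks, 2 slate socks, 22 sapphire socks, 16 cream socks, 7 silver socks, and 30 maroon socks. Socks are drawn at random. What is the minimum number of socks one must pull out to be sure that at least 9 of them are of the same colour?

Put each drawn sock into a box by colour. The largest draw with every box below 9 takes min(count, 8) from each colour; colours with fewer than 8 contribute all they have.
Σ min(cᵢ, 8) = 8 + 8 + 3 + 8 + 2 + 8 + 8 + 7 + 8 = 60.
Draw number 60 + 1 = 61 must push one box to 9.

61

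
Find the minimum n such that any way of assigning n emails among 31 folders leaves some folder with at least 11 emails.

With 310 emails one could put exactly 10 in each of the 31 folders, and no folder would reach 11.
By the pigeonhole principle, one more email must land in a folder that already has 10, giving it 11.
So 31 × 10 + 1 = 311 emails are required.

311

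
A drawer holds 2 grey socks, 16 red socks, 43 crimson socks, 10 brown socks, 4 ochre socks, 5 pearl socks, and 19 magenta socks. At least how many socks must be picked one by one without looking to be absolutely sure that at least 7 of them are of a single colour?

The 7 colours are the holes; the socks drawn are the pigeons.
To avoid 7 of any one colour, the worst case takes at most 6 of each colour, or every sock of a colour that has fewer than 6.
That gives 2 + 6 + 6 + 6 + 4 + 5 + 6 = 35 socks with no colour reaching 7.
The next sock forces some colour to 7, so 35 + 1 = 36.

36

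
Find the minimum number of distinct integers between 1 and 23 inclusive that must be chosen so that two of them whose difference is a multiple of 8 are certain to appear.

Integers whose pairwise differences are multiples of 8 are exactly those sharing a remainder mod 8. By the pigeonhole principle, the 8 residue classes mod 8 are the pigeonholes.
With 8 integers one could put 1 in each residue class and have no class reach 2.
The 9th integer pushes some class to 2, so 8·1 + 1 = 9.

9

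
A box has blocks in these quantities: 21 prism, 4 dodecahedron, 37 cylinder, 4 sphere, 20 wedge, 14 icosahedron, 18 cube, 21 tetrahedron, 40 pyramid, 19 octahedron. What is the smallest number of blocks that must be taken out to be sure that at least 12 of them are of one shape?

97

The 10 shapes are the holes; the blocks drawn are the pigeons.
To avoid 12 of any one shape, the worst case takes at most 11 of each shape, or every block of a shape that has fewer than 11.
That gives 11 + 4 + 11 + 4 + 11 + 11 + 11 + 11 + 11 + 11 = 96 blocks with no shape reaching 12.
The next block forces some shape to 12, so 96 + 1 = 97.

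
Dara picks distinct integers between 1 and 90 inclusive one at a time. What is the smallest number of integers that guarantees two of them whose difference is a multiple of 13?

14

Integers whose pairwise differences are multiples of 13 are exactly those sharing a remainder mod 13. The 13 residue classes mod 13 are the pigeonholes.
With 13 integers one could put 1 in each residue class and have no class reach 2.
The 14th integer pushes some class to 2, so 13·1 + 1 = 14.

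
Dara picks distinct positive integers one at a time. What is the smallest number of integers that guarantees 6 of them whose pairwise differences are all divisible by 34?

Integers whose pairwise differences are multiples of 34 are exactly those sharing a remainder mod 34. The 34 residue classes mod 34 are the pigeonholes.
With 170 integers one could put 5 in each residue class and have no class reach 6.
The 171st integer pushes some class to 6, so 34·5 + 1 = 171.

171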